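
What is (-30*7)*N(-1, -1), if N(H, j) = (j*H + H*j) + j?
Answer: -210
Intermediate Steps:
N(H, j) = j + 2*H*j (N(H, j) = (H*j + H*j) + j = 2*H*j + j = j + 2*H*j)
(-30*7)*N(-1, -1) = (-30*7)*(-(1 + 2*(-1))) = -(-210)*(1 - 2) = -(-210)*(-1) = -210*1 = -210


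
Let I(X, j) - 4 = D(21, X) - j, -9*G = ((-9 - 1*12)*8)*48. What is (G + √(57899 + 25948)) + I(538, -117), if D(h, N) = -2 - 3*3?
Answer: 1006 + √83847 ≈ 1295.6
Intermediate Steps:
D(h, N) = -11 (D(h, N) = -2 - 9 = -11)
G = 896 (G = -(-9 - 1*12)*8*48/9 = -(-9 - 12)*8*48/9 = -(-21*8)*48/9 = -(-56)*48/3 = -⅑*(-8064) = 896)
I(X, j) = -7 - j (I(X, j) = 4 + (-11 - j) = -7 - j)
(G + √(57899 + 25948)) + I(538, -117) = (896 + √(57899 + 25948)) + (-7 - 1*(-117)) = (896 + √83847) + (-7 + 117) = (896 + √83847) + 110 = 1006 + √83847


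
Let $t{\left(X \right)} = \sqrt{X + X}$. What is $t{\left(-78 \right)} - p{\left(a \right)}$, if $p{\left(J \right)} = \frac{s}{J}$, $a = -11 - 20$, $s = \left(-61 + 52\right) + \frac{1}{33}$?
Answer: $- \frac{296}{1023} + 2 i \sqrt{39} \approx -0.28935 + 12.49 i$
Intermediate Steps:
$s = - \frac{296}{33}$ ($s = -9 + \frac{1}{33} = - \frac{296}{33} \approx -8.9697$)
$t{\left(X \right)} = \sqrt{2} \sqrt{X}$ ($t{\left(X \right)} = \sqrt{2 X} = \sqrt{2} \sqrt{X}$)
$a = -31$ ($a = -11 - 20 = -31$)
$p{\left(J \right)} = - \frac{296}{33 J}$
$t{\left(-78 \right)} - p{\left(a \right)} = \sqrt{2} \sqrt{-78} - - \frac{296}{33 \left(-31\right)} = \sqrt{2} i \sqrt{78} - \left(- \frac{296}{33}\right) \left(- \frac{1}{31}\right) = 2 i \sqrt{39} - \frac{296}{1023} = - \frac{296}{1023} + 2 i \sqrt{39}$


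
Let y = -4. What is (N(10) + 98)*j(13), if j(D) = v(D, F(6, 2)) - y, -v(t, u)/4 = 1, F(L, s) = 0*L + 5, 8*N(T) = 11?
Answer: 0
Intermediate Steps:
N(T) = 11/8 (N(T) = (⅛)*11 = 11/8)
F(L, s) = 5 (F(L, s) = 0 + 5 = 5)
v(t, u) = -4 (v(t, u) = -4*1 = -4)
j(D) = 0 (j(D) = -4 - 1*(-4) = -4 + 4 = 0)
(N(10) + 98)*j(13) = (11/8 + 98)*0 = (795/8)*0 = 0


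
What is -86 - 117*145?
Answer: -17051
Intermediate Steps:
-86 - 117*145 = -86 - 16965 = -17051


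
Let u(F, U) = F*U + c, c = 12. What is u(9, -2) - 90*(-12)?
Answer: 1074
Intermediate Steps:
u(F, U) = 12 + F*U (u(F, U) = F*U + 12 = 12 + F*U)
u(9, -2) - 90*(-12) = (12 + 9*(-2)) - 90*(-12) = (12 - 18) + 1080 = -6 + 1080 = 1074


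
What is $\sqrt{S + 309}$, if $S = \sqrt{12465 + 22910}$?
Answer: $\sqrt{309 + 5 \sqrt{1415}} \approx 22.295$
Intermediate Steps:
$S = 5 \sqrt{1415}$ ($S = \sqrt{35375} = 5 \sqrt{1415} \approx 188.08$)
$\sqrt{S + 309} = \sqrt{5 \sqrt{1415} + 309} = \sqrt{309 + 5 \sqrt{1415}}$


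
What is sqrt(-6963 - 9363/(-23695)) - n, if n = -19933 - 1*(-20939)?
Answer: -1006 + I*sqrt(3909175556790)/23695 ≈ -1006.0 + 83.442*I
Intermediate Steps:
n = 1006 (n = -19933 + 20939 = 1006)
sqrt(-6963 - 9363/(-23695)) - n = sqrt(-6963 - 9363/(-23695)) - 1*1006 = sqrt(-6963 - 9363*(-1/23695)) - 1006 = sqrt(-6963 + 9363/23695) - 1006 = sqrt(-164978922/23695) - 1006 = I*sqrt(3909175556790)/23695 - 1006 = -1006 + I*sqrt(3909175556790)/23695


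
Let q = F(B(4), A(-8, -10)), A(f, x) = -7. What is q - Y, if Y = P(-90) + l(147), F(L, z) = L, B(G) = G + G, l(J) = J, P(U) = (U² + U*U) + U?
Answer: -16249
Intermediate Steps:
P(U) = U + 2*U² (P(U) = (U² + U²) + U = 2*U² + U = U + 2*U²)
B(G) = 2*G
Y = 16257 (Y = -90*(1 + 2*(-90)) + 147 = -90*(1 - 180) + 147 = -90*(-179) + 147 = 16110 + 147 = 16257)
q = 8 (q = 2*4 = 8)
q - Y = 8 - 1*16257 = 8 - 16257 = -16249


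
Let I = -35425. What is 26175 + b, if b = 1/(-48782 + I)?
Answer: 2204118224/84207 ≈ 26175.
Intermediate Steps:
b = -1/84207 (b = 1/(-48782 - 35425) = 1/(-84207) = -1/84207 ≈ -1.1875e-5)
26175 + b = 26175 - 1/84207 = 2204118224/84207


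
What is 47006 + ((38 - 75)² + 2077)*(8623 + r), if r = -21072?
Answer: -42852248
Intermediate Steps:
47006 + ((38 - 75)² + 2077)*(8623 + r) = 47006 + ((38 - 75)² + 2077)*(8623 - 21072) = 47006 + ((-37)² + 2077)*(-12449) = 47006 + (1369 + 2077)*(-12449) = 47006 + 3446*(-12449) = 47006 - 42899254 = -42852248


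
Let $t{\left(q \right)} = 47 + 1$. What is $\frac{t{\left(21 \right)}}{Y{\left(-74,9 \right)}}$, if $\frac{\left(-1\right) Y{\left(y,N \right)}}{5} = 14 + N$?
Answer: $- \frac{48}{115} \approx -0.41739$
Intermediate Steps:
$t{\left(q \right)} = 48$
$Y{\left(y,N \right)} = -70 - 5 N$ ($Y{\left(y,N \right)} = - 5 \left(14 + N\right) = -70 - 5 N$)
$\frac{t{\left(21 \right)}}{Y{\left(-74,9 \right)}} = \frac{48}{-70 - 45} = \frac{48}{-115} = 48 \left(- \frac{1}{115}\right) = - \frac{48}{115}$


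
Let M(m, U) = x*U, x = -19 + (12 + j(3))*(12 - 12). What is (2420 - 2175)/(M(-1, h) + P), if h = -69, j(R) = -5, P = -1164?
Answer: 5/3 ≈ 1.6667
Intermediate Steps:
x = -19 (x = -19 + (12 - 5)*(12 - 12) = -19 + 7*0 = -19 + 0 = -19)
M(m, U) = -19*U
(2420 - 2175)/(M(-1, h) + P) = (2420 - 2175)/(-19*(-69) - 1164) = 245/(1311 - 1164) = 245/147 = 245*(1/147) = 5/3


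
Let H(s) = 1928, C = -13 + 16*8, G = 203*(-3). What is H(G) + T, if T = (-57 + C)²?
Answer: 5292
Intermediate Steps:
G = -609
C = 115 (C = -13 + 128 = 115)
T = 3364 (T = (-57 + 115)² = 58² = 3364)
H(G) + T = 1928 + 3364 = 5292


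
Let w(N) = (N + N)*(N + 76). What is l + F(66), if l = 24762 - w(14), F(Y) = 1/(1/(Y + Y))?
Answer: 22374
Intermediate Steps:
F(Y) = 2*Y (F(Y) = 1/(1/(2*Y)) = 2*Y)
w(N) = 2*N*(76 + N) (w(N) = (2*N)*(76 + N) = 2*N*(76 + N))
l = 22242 (l = 24762 - 2*14*(76 + 14) = 24762 - 2*14*90 = 24762 - 1*2520 = 24762 - 2520 = 22242)
l + F(66) = 22242 + 2*66 = 22242 + 132 = 22374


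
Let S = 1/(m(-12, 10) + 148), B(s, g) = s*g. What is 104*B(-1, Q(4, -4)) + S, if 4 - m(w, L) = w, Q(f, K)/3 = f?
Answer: -204671/164 ≈ -1248.0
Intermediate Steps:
Q(f, K) = 3*f
m(w, L) = 4 - w
B(s, g) = g*s
S = 1/164 (S = 1/((4 - 1*(-12)) + 148) = 1/((4 + 12) + 148) = 1/(16 + 148) = 1/164 ≈ 0.0060976)
104*B(-1, Q(4, -4)) + S = 104*((3*4)*(-1)) + 1/164 = 104*(12*(-1)) + 1/164 = 104*(-12) + 1/164 = -1248 + 1/164 = -204671/164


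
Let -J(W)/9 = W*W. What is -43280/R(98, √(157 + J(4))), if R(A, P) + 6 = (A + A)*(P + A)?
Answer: -207765640/92054349 + 2120720*√13/92054349 ≈ -2.1739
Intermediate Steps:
J(W) = -9*W² (J(W) = -9*W*W = -9*W²)
R(A, P) = -6 + 2*A*(A + P) (R(A, P) = -6 + (A + A)*(P + A) = -6 + (2*A)*(A + P) = -6 + 2*A*(A + P))
-43280/R(98, √(157 + J(4))) = -43280/(-6 + 2*98² + 2*98*√(157 - 9*4²)) = -43280/(-6 + 2*9604 + 2*98*√(157 - 9*16)) = -43280/(-6 + 19208 + 2*98*√(157 - 144)) = -43280/(-6 + 19208 + 2*98*√13) = -43280/(-6 + 19208 + 196*√13) = -43280/(19202 + 196*√13)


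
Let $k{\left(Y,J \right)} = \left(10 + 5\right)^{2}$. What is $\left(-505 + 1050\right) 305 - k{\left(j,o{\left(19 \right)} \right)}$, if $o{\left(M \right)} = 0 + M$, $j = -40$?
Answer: $166000$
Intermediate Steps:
$o{\left(M \right)} = M$
$k{\left(Y,J \right)} = 225$ ($k{\left(Y,J \right)} = 15^{2} = 225$)
$\left(-505 + 1050\right) 305 - k{\left(j,o{\left(19 \right)} \right)} = \left(-505 + 1050\right) 305 - 225 = 545 \cdot 305 - 225 = 166225 - 225 = 166000$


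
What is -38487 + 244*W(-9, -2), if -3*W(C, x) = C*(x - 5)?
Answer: -43611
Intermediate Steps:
W(C, x) = -C*(-5 + x)/3 (W(C, x) = -C*(x - 5)/3 = -C*(-5 + x)/3)
-38487 + 244*W(-9, -2) = -38487 + 244*((⅓)*(-9)*(5 - 1*(-2))) = -38487 + 244*((⅓)*(-9)*(5 + 2)) = -38487 + 244*((⅓)*(-9)*7) = -38487 + 244*(-21) = -38487 - 5124 = -43611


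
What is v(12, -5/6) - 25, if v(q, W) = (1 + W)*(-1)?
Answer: -151/6 ≈ -25.167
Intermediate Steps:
v(q, W) = -1 - W
v(12, -5/6) - 25 = (-1 - (-5)/6) - 25 = (-1 - 1*(-⅚)) - 25 = (-1 + ⅚) - 25 = -⅙ - 25 = -151/6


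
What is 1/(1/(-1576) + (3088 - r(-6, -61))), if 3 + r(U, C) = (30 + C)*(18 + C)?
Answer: 1576/2770607 ≈ 0.00056883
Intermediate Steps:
r(U, C) = -3 + (18 + C)*(30 + C) (r(U, C) = -3 + (30 + C)*(18 + C) = -3 + (18 + C)*(30 + C))
1/(1/(-1576) + (3088 - r(-6, -61))) = 1/(1/(-1576) + (3088 - (537 + (-61)² + 48*(-61)))) = 1/(-1/1576 + (3088 - (537 + 3721 - 2928))) = 1/(-1/1576 + (3088 - 1*1330)) = 1/(-1/1576 + (3088 - 1330)) = 1/(-1/1576 + 1758) = 1/(2770607/1576) = 1576/2770607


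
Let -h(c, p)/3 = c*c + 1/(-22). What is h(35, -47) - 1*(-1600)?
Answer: -45647/22 ≈ -2074.9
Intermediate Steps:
h(c, p) = 3/22 - 3*c**2 (h(c, p) = -3*(c*c + 1/(-22)) = -3*(c**2 - 1/22) = -3*(-1/22 + c**2) = 3/22 - 3*c**2)
h(35, -47) - 1*(-1600) = (3/22 - 3*35**2) - 1*(-1600) = (3/22 - 3*1225) + 1600 = (3/22 - 3675) + 1600 = -80847/22 + 1600 = -45647/22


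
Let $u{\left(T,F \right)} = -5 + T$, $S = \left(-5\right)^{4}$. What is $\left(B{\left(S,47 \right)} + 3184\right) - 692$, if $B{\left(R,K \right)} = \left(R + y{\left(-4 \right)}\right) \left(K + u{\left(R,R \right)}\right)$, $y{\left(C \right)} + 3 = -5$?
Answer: $414031$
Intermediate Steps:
$S = 625$
$y{\left(C \right)} = -8$ ($y{\left(C \right)} = -3 - 5 = -8$)
$B{\left(R,K \right)} = \left(-8 + R\right) \left(-5 + K + R\right)$ ($B{\left(R,K \right)} = \left(R - 8\right) \left(K + \left(-5 + R\right)\right) = \left(-8 + R\right) \left(-5 + K + R\right)$)
$\left(B{\left(S,47 \right)} + 3184\right) - 692 = \left(\left(40 + 625^{2} - 8125 - 376 + 47 \cdot 625\right) + 3184\right) - 692 = \left(\left(40 + 390625 - 8125 - 376 + 29375\right) + 3184\right) - 692 = \left(411539 + 3184\right) - 692 = 414723 - 692 = 414031$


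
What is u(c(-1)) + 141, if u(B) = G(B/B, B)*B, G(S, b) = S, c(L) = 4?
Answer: 145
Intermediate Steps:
u(B) = B (u(B) = (B/B)*B = 1*B = B)
u(c(-1)) + 141 = 4 + 141 = 145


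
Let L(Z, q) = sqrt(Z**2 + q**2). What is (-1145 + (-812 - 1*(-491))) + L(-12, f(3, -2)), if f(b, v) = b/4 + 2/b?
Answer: -17447/12 ≈ -1453.9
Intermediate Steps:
f(b, v) = 2/b + b/4 (f(b, v) = b*(1/4) + 2/b = b/4 + 2/b = 2/b + b/4)
(-1145 + (-812 - 1*(-491))) + L(-12, f(3, -2)) = (-1145 + (-812 - 1*(-491))) + sqrt((-12)**2 + (2/3 + (1/4)*3)**2) = (-1145 + (-812 + 491)) + sqrt(144 + (2*(1/3) + 3/4)**2) = (-1145 - 321) + sqrt(144 + (2/3 + 3/4)**2) = -1466 + sqrt(144 + (17/12)**2) = -1466 + sqrt(144 + 289/144) = -1466 + sqrt(21025/144) = -1466 + 145/12 = -17447/12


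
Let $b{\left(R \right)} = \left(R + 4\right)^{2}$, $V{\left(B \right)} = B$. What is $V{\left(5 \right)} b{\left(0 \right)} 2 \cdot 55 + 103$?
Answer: $8903$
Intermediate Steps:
$b{\left(R \right)} = \left(4 + R\right)^{2}$
$V{\left(5 \right)} b{\left(0 \right)} 2 \cdot 55 + 103 = 5 \left(4 + 0\right)^{2} \cdot 2 \cdot 55 + 103 = 5 \cdot 4^{2} \cdot 2 \cdot 55 + 103 = 5 \cdot 16 \cdot 2 \cdot 55 + 103 = 80 \cdot 2 \cdot 55 + 103 = 160 \cdot 55 + 103 = 8800 + 103 = 8903$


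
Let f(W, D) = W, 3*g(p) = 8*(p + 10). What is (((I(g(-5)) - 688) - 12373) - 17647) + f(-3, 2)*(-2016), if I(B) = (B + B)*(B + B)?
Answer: -215540/9 ≈ -23949.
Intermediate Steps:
g(p) = 80/3 + 8*p/3 (g(p) = (8*(p + 10))/3 = (8*(10 + p))/3 = (80 + 8*p)/3 = 80/3 + 8*p/3)
I(B) = 4*B² (I(B) = (2*B)*(2*B) = 4*B²)
(((I(g(-5)) - 688) - 12373) - 17647) + f(-3, 2)*(-2016) = (((4*(80/3 + (8/3)*(-5))² - 688) - 12373) - 17647) - 3*(-2016) = (((4*(80/3 - 40/3)² - 688) - 12373) - 17647) + 6048 = (((4*(40/3)² - 688) - 12373) - 17647) + 6048 = (((4*(1600/9) - 688) - 12373) - 17647) + 6048 = (((6400/9 - 688) - 12373) - 17647) + 6048 = ((208/9 - 12373) - 17647) + 6048 = (-111149/9 - 17647) + 6048 = -269972/9 + 6048 = -215540/9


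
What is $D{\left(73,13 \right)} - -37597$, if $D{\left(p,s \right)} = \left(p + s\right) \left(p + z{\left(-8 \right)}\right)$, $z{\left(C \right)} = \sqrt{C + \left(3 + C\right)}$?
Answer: $43875 + 86 i \sqrt{13} \approx 43875.0 + 310.08 i$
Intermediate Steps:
$z{\left(C \right)} = \sqrt{3 + 2 C}$
$D{\left(p,s \right)} = \left(p + s\right) \left(p + i \sqrt{13}\right)$ ($D{\left(p,s \right)} = \left(p + s\right) \left(p + \sqrt{3 + 2 \left(-8\right)}\right) = \left(p + s\right) \left(p + \sqrt{3 - 16}\right) = \left(p + s\right) \left(p + \sqrt{-13}\right) = \left(p + s\right) \left(p + i \sqrt{13}\right)$)
$D{\left(73,13 \right)} - -37597 = \left(73^{2} + 73 \cdot 13 + i 73 \sqrt{13} + i 13 \sqrt{13}\right) - -37597 = \left(5329 + 949 + 73 i \sqrt{13} + 13 i \sqrt{13}\right) + 37597 = \left(6278 + 86 i \sqrt{13}\right) + 37597 = 43875 + 86 i \sqrt{13}$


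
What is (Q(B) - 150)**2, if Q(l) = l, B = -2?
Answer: 23104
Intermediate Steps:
(Q(B) - 150)**2 = (-2 - 150)**2 = (-152)**2 = 23104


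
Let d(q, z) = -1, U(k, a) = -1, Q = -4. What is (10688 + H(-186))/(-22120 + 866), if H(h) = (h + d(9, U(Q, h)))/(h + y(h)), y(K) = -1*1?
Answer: -10689/21254 ≈ -0.50292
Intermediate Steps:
y(K) = -1
H(h) = 1 (H(h) = (h - 1)/(h - 1) = (-1 + h)/(-1 + h) = 1)
(10688 + H(-186))/(-22120 + 866) = (10688 + 1)/(-22120 + 866) = 10689/(-21254) = 10689*(-1/21254) = -10689/21254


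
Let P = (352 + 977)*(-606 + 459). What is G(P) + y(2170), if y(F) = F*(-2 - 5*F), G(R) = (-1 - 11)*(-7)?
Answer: -23548756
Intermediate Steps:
P = -195363 (P = 1329*(-147) = -195363)
G(R) = 84 (G(R) = -12*(-7) = 84)
G(P) + y(2170) = 84 - 1*2170*(2 + 5*2170) = 84 - 1*2170*(2 + 10850) = 84 - 1*2170*10852 = 84 - 23548840 = -23548756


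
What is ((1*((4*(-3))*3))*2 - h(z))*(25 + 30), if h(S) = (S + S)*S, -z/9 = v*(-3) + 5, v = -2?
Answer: -1082070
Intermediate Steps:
z = -99 (z = -9*(-2*(-3) + 5) = -9*(6 + 5) = -9*11 = -99)
h(S) = 2*S² (h(S) = (2*S)*S = 2*S²)
((1*((4*(-3))*3))*2 - h(z))*(25 + 30) = ((1*((4*(-3))*3))*2 - 2*(-99)²)*(25 + 30) = ((1*(-12*3))*2 - 2*9801)*55 = ((1*(-36))*2 - 1*19602)*55 = (-36*2 - 19602)*55 = (-72 - 19602)*55 = -19674*55 = -1082070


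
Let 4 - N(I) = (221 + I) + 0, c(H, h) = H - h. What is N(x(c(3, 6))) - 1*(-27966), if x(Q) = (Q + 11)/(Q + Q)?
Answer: 83251/3 ≈ 27750.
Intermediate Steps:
x(Q) = (11 + Q)/(2*Q) (x(Q) = (11 + Q)/((2*Q)) = (11 + Q)*(1/(2*Q)) = (11 + Q)/(2*Q))
N(I) = -217 - I (N(I) = 4 - ((221 + I) + 0) = 4 - (221 + I) = 4 + (-221 - I) = -217 - I)
N(x(c(3, 6))) - 1*(-27966) = (-217 - (11 + (3 - 1*6))/(2*(3 - 1*6))) - 1*(-27966) = (-217 - (11 + (3 - 6))/(2*(3 - 6))) + 27966 = (-217 - (11 - 3)/(2*(-3))) + 27966 = (-217 - (-1)*8/(2*3)) + 27966 = (-217 - 1*(-4/3)) + 27966 = (-217 + 4/3) + 27966 = -647/3 + 27966 = 83251/3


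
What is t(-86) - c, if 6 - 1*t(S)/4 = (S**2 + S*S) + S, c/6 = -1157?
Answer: -51858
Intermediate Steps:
c = -6942 (c = 6*(-1157) = -6942)
t(S) = 24 - 8*S**2 - 4*S (t(S) = 24 - 4*((S**2 + S*S) + S) = 24 - 4*((S**2 + S**2) + S) = 24 - 4*(2*S**2 + S) = 24 - 4*(S + 2*S**2) = 24 + (-8*S**2 - 4*S) = 24 - 8*S**2 - 4*S)
t(-86) - c = (24 - 8*(-86)**2 - 4*(-86)) - 1*(-6942) = (24 - 8*7396 + 344) + 6942 = (24 - 59168 + 344) + 6942 = -58800 + 6942 = -51858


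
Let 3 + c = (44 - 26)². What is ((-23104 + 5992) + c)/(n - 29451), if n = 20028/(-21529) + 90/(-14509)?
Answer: 1748302768817/3066577458191 ≈ 0.57012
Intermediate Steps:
c = 321 (c = -3 + (44 - 26)² = -3 + 18² = -3 + 324 = 321)
n = -292523862/312364261 (n = 20028*(-1/21529) + 90*(-1/14509) = -20028/21529 - 90/14509 = -292523862/312364261 ≈ -0.93648)
((-23104 + 5992) + c)/(n - 29451) = ((-23104 + 5992) + 321)/(-292523862/312364261 - 29451) = (-17112 + 321)/(-9199732374573/312364261) = -16791*(-312364261/9199732374573) = 1748302768817/3066577458191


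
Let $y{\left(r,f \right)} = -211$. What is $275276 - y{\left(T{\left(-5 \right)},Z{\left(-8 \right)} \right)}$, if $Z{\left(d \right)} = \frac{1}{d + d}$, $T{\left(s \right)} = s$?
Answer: $275487$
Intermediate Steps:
$Z{\left(d \right)} = \frac{1}{2 d}$
$275276 - y{\left(T{\left(-5 \right)},Z{\left(-8 \right)} \right)} = 275276 - -211 = 275276 + 211 = 275487$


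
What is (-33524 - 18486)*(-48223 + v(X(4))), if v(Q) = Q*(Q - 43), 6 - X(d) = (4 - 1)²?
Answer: 2500900850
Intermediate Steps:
X(d) = -3 (X(d) = 6 - (4 - 1)² = 6 - 1*3² = 6 - 1*9 = 6 - 9 = -3)
v(Q) = Q*(-43 + Q)
(-33524 - 18486)*(-48223 + v(X(4))) = (-33524 - 18486)*(-48223 - 3*(-43 - 3)) = -52010*(-48223 - 3*(-46)) = -52010*(-48223 + 138) = -52010*(-48085) = 2500900850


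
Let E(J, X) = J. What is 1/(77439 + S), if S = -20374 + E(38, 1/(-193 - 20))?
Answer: 1/57103 ≈ 1.7512e-5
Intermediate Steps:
S = -20336 (S = -20374 + 38 = -20336)
1/(77439 + S) = 1/(77439 - 20336) = 1/57103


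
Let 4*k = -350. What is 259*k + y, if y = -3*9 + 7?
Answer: -45365/2 ≈ -22683.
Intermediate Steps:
k = -175/2 (k = (¼)*(-350) = -175/2 ≈ -87.500)
y = -20 (y = -27 + 7 = -20)
259*k + y = 259*(-175/2) - 20 = -45325/2 - 20 = -45365/2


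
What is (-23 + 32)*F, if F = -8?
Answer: -72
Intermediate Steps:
(-23 + 32)*F = (-23 + 32)*(-8) = 9*(-8) = -72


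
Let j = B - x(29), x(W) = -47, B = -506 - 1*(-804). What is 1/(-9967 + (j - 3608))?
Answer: -1/13230 ≈ -7.5586e-5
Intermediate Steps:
B = 298 (B = -506 + 804 = 298)
j = 345 (j = 298 - 1*(-47) = 298 + 47 = 345)
1/(-9967 + (j - 3608)) = 1/(-9967 + (345 - 3608)) = 1/(-9967 - 3263) = 1/(-13230) = -1/13230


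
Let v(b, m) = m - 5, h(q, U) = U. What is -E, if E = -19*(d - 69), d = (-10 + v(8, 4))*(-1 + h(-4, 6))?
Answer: -2356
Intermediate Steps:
v(b, m) = -5 + m
d = -55 (d = (-10 + (-5 + 4))*(-1 + 6) = (-10 - 1)*5 = -11*5 = -55)
E = 2356 (E = -19*(-55 - 69) = -19*(-124) = 2356)
-E = -1*2356 = -2356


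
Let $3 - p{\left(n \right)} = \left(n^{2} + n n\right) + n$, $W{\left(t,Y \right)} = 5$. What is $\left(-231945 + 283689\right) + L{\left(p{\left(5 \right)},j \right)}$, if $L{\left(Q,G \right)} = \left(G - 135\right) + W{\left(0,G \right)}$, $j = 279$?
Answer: $51893$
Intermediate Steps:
$p{\left(n \right)} = 3 - n - 2 n^{2}$ ($p{\left(n \right)} = 3 - \left(\left(n^{2} + n n\right) + n\right) = 3 - \left(\left(n^{2} + n^{2}\right) + n\right) = 3 - \left(2 n^{2} + n\right) = 3 - \left(n + 2 n^{2}\right) = 3 - n - 2 n^{2}$)
$L{\left(Q,G \right)} = -130 + G$ ($L{\left(Q,G \right)} = \left(G - 135\right) + 5 = \left(-135 + G\right) + 5 = -130 + G$)
$\left(-231945 + 283689\right) + L{\left(p{\left(5 \right)},j \right)} = \left(-231945 + 283689\right) + \left(-130 + 279\right) = 51744 + 149 = 51893$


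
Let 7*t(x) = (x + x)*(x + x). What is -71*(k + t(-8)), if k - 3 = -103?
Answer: 31524/7 ≈ 4503.4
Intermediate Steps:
t(x) = 4*x²/7 (t(x) = ((x + x)*(x + x))/7 = ((2*x)*(2*x))/7 = (4*x²)/7 = 4*x²/7)
k = -100 (k = 3 - 103 = -100)
-71*(k + t(-8)) = -71*(-100 + (4/7)*(-8)²) = -71*(-100 + (4/7)*64) = -71*(-100 + 256/7) = -71*(-444/7) = 31524/7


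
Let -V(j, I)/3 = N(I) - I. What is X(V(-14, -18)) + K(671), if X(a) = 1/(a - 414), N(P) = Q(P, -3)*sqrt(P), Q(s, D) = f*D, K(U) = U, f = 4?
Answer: 4517159/6732 - I*sqrt(2)/2244 ≈ 671.0 - 0.00063022*I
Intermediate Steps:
Q(s, D) = 4*D
N(P) = -12*sqrt(P) (N(P) = (4*(-3))*sqrt(P) = -12*sqrt(P))
V(j, I) = 3*I + 36*sqrt(I) (V(j, I) = -3*(-12*sqrt(I) - I) = -3*(-I - 12*sqrt(I)) = 3*I + 36*sqrt(I))
X(a) = 1/(-414 + a)
X(V(-14, -18)) + K(671) = 1/(-414 + (3*(-18) + 36*sqrt(-18))) + 671 = 1/(-414 + (-54 + 36*(3*I*sqrt(2)))) + 671 = 1/(-414 + (-54 + 108*I*sqrt(2))) + 671 = 1/(-468 + 108*I*sqrt(2)) + 671 = 671 + 1/(-468 + 108*I*sqrt(2))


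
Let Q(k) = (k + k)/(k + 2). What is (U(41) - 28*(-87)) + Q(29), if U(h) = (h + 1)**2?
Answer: 130258/31 ≈ 4201.9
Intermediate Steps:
U(h) = (1 + h)**2
Q(k) = 2*k/(2 + k) (Q(k) = (2*k)/(2 + k) = 2*k/(2 + k))
(U(41) - 28*(-87)) + Q(29) = ((1 + 41)**2 - 28*(-87)) + 2*29/(2 + 29) = (42**2 + 2436) + 2*29/31 = (1764 + 2436) + 2*29*(1/31) = 4200 + 58/31 = 130258/31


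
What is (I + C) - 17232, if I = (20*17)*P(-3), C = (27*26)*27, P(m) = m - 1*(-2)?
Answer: 1382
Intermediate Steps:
P(m) = 2 + m (P(m) = m + 2 = 2 + m)
C = 18954 (C = 702*27 = 18954)
I = -340 (I = (20*17)*(2 - 3) = 340*(-1) = -340)
(I + C) - 17232 = (-340 + 18954) - 17232 = 18614 - 17232 = 1382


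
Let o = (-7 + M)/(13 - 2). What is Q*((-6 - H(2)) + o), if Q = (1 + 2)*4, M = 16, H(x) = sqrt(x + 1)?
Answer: -684/11 - 12*sqrt(3) ≈ -82.966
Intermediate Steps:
H(x) = sqrt(1 + x)
o = 9/11 (o = (-7 + 16)/(13 - 2) = 9/11 ≈ 0.81818)
Q = 12 (Q = 3*4 = 12)
Q*((-6 - H(2)) + o) = 12*((-6 - sqrt(1 + 2)) + 9/11) = 12*((-6 - sqrt(3)) + 9/11) = 12*(-57/11 - sqrt(3)) = -684/11 - 12*sqrt(3)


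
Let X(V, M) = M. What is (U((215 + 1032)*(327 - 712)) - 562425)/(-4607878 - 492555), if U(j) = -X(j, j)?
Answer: 82330/5100433 ≈ 0.016142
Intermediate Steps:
U(j) = -j
(U((215 + 1032)*(327 - 712)) - 562425)/(-4607878 - 492555) = (-(215 + 1032)*(327 - 712) - 562425)/(-4607878 - 492555) = (-1247*(-385) - 562425)/(-5100433) = (-1*(-480095) - 562425)*(-1/5100433) = (480095 - 562425)*(-1/5100433) = -82330*(-1/5100433) = 82330/5100433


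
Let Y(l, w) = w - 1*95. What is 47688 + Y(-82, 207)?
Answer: 47800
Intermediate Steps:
Y(l, w) = -95 + w (Y(l, w) = w - 95 = -95 + w)
47688 + Y(-82, 207) = 47688 + (-95 + 207) = 47688 + 112 = 47800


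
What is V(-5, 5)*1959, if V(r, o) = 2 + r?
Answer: -5877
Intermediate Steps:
V(-5, 5)*1959 = (2 - 5)*1959 = -3*1959 = -5877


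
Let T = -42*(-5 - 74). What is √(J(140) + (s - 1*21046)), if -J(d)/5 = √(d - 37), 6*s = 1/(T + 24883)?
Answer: √(-602561089826850 - 143153352180*√103)/169206 ≈ 145.25*I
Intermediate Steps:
T = 3318 (T = -42*(-79) = 3318)
s = 1/169206 (s = 1/(6*(3318 + 24883)) = (⅙)/28201 = (⅙)*(1/28201) = 1/169206 ≈ 5.9100e-6)
J(d) = -5*√(-37 + d) (J(d) = -5*√(d - 37) = -5*√(-37 + d))
√(J(140) + (s - 1*21046)) = √(-5*√(-37 + 140) + (1/169206 - 1*21046)) = √(-5*√103 + (1/169206 - 21046)) = √(-5*√103 - 3561109475/169206) = √(-3561109475/169206 - 5*√103)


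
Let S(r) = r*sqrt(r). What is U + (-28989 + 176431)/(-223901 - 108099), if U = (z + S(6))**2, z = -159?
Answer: 4232428279/166000 - 1908*sqrt(6) ≈ 20823.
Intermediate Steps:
S(r) = r**(3/2)
U = (-159 + 6*sqrt(6))**2 (U = (-159 + 6**(3/2))**2 = (-159 + 6*sqrt(6))**2 ≈ 20823.)
U + (-28989 + 176431)/(-223901 - 108099) = (25497 - 1908*sqrt(6)) + (-28989 + 176431)/(-223901 - 108099) = (25497 - 1908*sqrt(6)) + 147442/(-332000) = (25497 - 1908*sqrt(6)) + 147442*(-1/332000) = (25497 - 1908*sqrt(6)) - 73721/166000 = 4232428279/166000 - 1908*sqrt(6)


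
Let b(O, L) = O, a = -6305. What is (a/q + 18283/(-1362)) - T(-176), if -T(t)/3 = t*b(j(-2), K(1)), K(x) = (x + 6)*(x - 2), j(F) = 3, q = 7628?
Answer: -8302379179/5194668 ≈ -1598.3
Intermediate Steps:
K(x) = (-2 + x)*(6 + x) (K(x) = (6 + x)*(-2 + x) = (-2 + x)*(6 + x))
T(t) = -9*t (T(t) = -3*t*3 = -9*t)
(a/q + 18283/(-1362)) - T(-176) = (-6305/7628 + 18283/(-1362)) - (-9)*(-176) = (-6305*1/7628 + 18283*(-1/1362)) - 1*1584 = (-6305/7628 - 18283/1362) - 1584 = -74025067/5194668 - 1584 = -8302379179/5194668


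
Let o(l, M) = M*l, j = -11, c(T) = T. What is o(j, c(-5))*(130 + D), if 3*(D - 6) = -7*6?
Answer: 6710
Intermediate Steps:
D = -8 (D = 6 + (-7*6)/3 = 6 + (⅓)*(-42) = 6 - 14 = -8)
o(j, c(-5))*(130 + D) = (-5*(-11))*(130 - 8) = 55*122 = 6710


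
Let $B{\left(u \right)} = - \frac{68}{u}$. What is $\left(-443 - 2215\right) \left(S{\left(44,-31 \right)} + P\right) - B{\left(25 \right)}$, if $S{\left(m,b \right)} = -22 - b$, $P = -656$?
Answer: $\frac{42993218}{25} \approx 1.7197 \cdot 10^{6}$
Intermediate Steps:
$\left(-443 - 2215\right) \left(S{\left(44,-31 \right)} + P\right) - B{\left(25 \right)} = \left(-443 - 2215\right) \left(\left(-22 - -31\right) - 656\right) - - \frac{68}{25} = - 2658 \left(\left(-22 + 31\right) - 656\right) - \left(-68\right) \frac{1}{25} = - 2658 \left(9 - 656\right) - - \frac{68}{25} = \left(-2658\right) \left(-647\right) + \frac{68}{25} = 1719726 + \frac{68}{25} = \frac{42993218}{25}$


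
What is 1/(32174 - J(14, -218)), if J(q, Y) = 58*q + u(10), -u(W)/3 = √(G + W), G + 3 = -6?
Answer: 1/31365 ≈ 3.1883e-5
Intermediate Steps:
G = -9 (G = -3 - 6 = -9)
u(W) = -3*√(-9 + W)
J(q, Y) = -3 + 58*q (J(q, Y) = 58*q - 3*√(-9 + 10) = 58*q - 3*√1 = 58*q - 3*1 = 58*q - 3 = -3 + 58*q)
1/(32174 - J(14, -218)) = 1/(32174 - (-3 + 58*14)) = 1/(32174 - (-3 + 812)) = 1/(32174 - 1*809) = 1/(32174 - 809) = 1/31365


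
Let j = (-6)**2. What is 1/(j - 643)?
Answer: -1/607 ≈ -0.0016474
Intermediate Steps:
j = 36
1/(j - 643) = 1/(36 - 643) = 1/(-607) = -1/607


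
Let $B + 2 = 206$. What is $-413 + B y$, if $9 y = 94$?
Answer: $\frac{5153}{3} \approx 1717.7$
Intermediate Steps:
$y = \frac{94}{9}$ ($y = \frac{1}{9} \cdot 94 = \frac{94}{9} \approx 10.444$)
$B = 204$ ($B = -2 + 206 = 204$)
$-413 + B y = -413 + 204 \cdot \frac{94}{9} = -413 + \frac{6392}{3} = \frac{5153}{3}$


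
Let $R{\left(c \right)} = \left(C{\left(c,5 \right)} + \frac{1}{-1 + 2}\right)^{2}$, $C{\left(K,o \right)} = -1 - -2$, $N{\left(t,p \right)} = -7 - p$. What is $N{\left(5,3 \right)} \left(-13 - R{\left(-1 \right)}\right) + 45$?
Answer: $215$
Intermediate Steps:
$C{\left(K,o \right)} = 1$ ($C{\left(K,o \right)} = -1 + 2 = 1$)
$R{\left(c \right)} = 4$ ($R{\left(c \right)} = \left(1 + \frac{1}{-1 + 2}\right)^{2} = \left(1 + 1^{-1}\right)^{2} = \left(1 + 1\right)^{2} = 2^{2} = 4$)
$N{\left(5,3 \right)} \left(-13 - R{\left(-1 \right)}\right) + 45 = \left(-7 - 3\right) \left(-13 - 4\right) + 45 = \left(-10\right) \left(-17\right) + 45 = 170 + 45 = 215$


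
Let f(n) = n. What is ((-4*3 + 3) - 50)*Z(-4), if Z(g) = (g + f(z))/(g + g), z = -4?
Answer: -59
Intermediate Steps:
Z(g) = (-4 + g)/(2*g) (Z(g) = (g - 4)/(g + g) = (-4 + g)/((2*g)) = (-4 + g)*(1/(2*g)) = (-4 + g)/(2*g))
((-4*3 + 3) - 50)*Z(-4) = ((-4*3 + 3) - 50)*((½)*(-4 - 4)/(-4)) = ((-12 + 3) - 50)*((½)*(-¼)*(-8)) = (-9 - 50)*1 = -59*1 = -59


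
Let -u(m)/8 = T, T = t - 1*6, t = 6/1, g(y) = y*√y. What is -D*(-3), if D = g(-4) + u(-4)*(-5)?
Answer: -24*I ≈ -24.0*I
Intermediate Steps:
g(y) = y^(3/2)
t = 6 (t = 6*1 = 6)
T = 0 (T = 6 - 1*6 = 6 - 6 = 0)
u(m) = 0 (u(m) = -8*0 = 0)
D = -8*I (D = (-4)^(3/2) + 0*(-5) = -8*I + 0 = -8*I ≈ -8.0*I)
-D*(-3) = -(-8)*I*(-3) = (8*I)*(-3) = -24*I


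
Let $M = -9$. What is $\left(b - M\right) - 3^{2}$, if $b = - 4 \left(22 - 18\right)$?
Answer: $-16$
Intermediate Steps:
$b = -16$ ($b = - 4 \left(22 - 18\right) = \left(-4\right) 4 = -16$)
$\left(b - M\right) - 3^{2} = \left(-16 - -9\right) - 3^{2} = \left(-16 + 9\right) - 9 = -7 - 9 = -16$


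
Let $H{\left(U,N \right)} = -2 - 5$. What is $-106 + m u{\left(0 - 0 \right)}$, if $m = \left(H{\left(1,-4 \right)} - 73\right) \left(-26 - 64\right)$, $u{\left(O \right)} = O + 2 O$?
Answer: $-106$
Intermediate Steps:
$H{\left(U,N \right)} = -7$ ($H{\left(U,N \right)} = -2 - 5 = -7$)
$u{\left(O \right)} = 3 O$
$m = 7200$ ($m = \left(-7 - 73\right) \left(-26 - 64\right) = \left(-80\right) \left(-90\right) = 7200$)
$-106 + m u{\left(0 - 0 \right)} = -106 + 7200 \cdot 3 \left(0 - 0\right) = -106 + 7200 \cdot 3 \left(0 + 0\right) = -106 + 7200 \cdot 3 \cdot 0 = -106 + 7200 \cdot 0 = -106 + 0 = -106$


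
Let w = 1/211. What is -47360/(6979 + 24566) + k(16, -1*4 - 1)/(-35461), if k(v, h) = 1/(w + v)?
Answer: -1134290352383/755514087273 ≈ -1.5013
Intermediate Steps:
w = 1/211 ≈ 0.0047393
k(v, h) = 1/(1/211 + v)
-47360/(6979 + 24566) + k(16, -1*4 - 1)/(-35461) = -47360/(6979 + 24566) + (211/(1 + 211*16))/(-35461) = -47360/31545 + (211/(1 + 3376))*(-1/35461) = -47360*1/31545 + (211/3377)*(-1/35461) = -9472/6309 + (211*(1/3377))*(-1/35461) = -9472/6309 + (211/3377)*(-1/35461) = -9472/6309 - 211/119751797 = -1134290352383/755514087273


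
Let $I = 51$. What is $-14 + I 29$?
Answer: $1465$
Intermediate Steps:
$-14 + I 29 = -14 + 51 \cdot 29 = -14 + 1479 = 1465$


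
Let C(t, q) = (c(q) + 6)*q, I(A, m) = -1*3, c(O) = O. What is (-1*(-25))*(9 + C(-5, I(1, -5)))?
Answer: 0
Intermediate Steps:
I(A, m) = -3
C(t, q) = q*(6 + q) (C(t, q) = (q + 6)*q = (6 + q)*q = q*(6 + q))
(-1*(-25))*(9 + C(-5, I(1, -5))) = (-1*(-25))*(9 - 3*(6 - 3)) = 25*(9 - 3*3) = 25*(9 - 9) = 25*0 = 0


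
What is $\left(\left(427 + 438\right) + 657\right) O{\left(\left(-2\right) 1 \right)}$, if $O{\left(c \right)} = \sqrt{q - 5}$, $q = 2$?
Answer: $1522 i \sqrt{3} \approx 2636.2 i$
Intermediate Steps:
$O{\left(c \right)} = i \sqrt{3}$ ($O{\left(c \right)} = \sqrt{2 - 5} = \sqrt{-3} = i \sqrt{3}$)
$\left(\left(427 + 438\right) + 657\right) O{\left(\left(-2\right) 1 \right)} = \left(\left(427 + 438\right) + 657\right) i \sqrt{3} = \left(865 + 657\right) i \sqrt{3} = 1522 i \sqrt{3}$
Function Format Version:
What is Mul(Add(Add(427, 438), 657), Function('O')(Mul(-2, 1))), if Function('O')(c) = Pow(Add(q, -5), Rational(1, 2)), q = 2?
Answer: Mul(1522, I, Pow(3, Rational(1, 2))) ≈ Mul(2636.2, I)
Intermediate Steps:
Function('O')(c) = Mul(I, Pow(3, Rational(1, 2))) (Function('O')(c) = Pow(Add(2, -5), Rational(1, 2)) = Pow(-3, Rational(1, 2)) = Mul(I, Pow(3, Rational(1, 2))))
Mul(Add(Add(427, 438), 657), Function('O')(Mul(-2, 1))) = Mul(Add(Add(427, 438), 657), Mul(I, Pow(3, Rational(1, 2)))) = Mul(Add(865, 657), Mul(I, Pow(3, Rational(1, 2)))) = Mul(1522, Mul(I, Pow(3, Rational(1, 2)))) = Mul(1522, I, Pow(3, Rational(1, 2)))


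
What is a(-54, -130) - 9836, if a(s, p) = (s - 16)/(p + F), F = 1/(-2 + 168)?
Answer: -212239424/21579 ≈ -9835.5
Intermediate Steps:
F = 1/166 ≈ 0.0060241
a(s, p) = (-16 + s)/(1/166 + p) (a(s, p) = (s - 16)/(p + 1/166) = (-16 + s)/(1/166 + p))
a(-54, -130) - 9836 = 166*(-16 - 54)/(1 + 166*(-130)) - 9836 = 166*(-70)/(1 - 21580) - 9836 = 166*(-70)/(-21579) - 9836 = 166*(-1/21579)*(-70) - 9836 = 11620/21579 - 9836 = -212239424/21579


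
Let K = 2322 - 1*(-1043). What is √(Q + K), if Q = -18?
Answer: √3347 ≈ 57.853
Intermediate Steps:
K = 3365 (K = 2322 + 1043 = 3365)
√(Q + K) = √(-18 + 3365) = √3347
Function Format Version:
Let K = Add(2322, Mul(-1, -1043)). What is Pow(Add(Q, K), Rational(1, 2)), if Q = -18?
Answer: Pow(3347, Rational(1, 2)) ≈ 57.853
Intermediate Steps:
K = 3365 (K = Add(2322, 1043) = 3365)
Pow(Add(Q, K), Rational(1, 2)) = Pow(Add(-18, 3365), Rational(1, 2)) = Pow(3347, Rational(1, 2))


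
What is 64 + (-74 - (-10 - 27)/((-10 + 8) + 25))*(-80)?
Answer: 134672/23 ≈ 5855.3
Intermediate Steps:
64 + (-74 - (-10 - 27)/((-10 + 8) + 25))*(-80) = 64 + (-74 - (-37)/(-2 + 25))*(-80) = 64 + (-74 - (-37)/23)*(-80) = 64 + (-74 - 1*(-37/23))*(-80) = 64 + (-74 + 37/23)*(-80) = 64 - 1665/23*(-80) = 64 + 133200/23 = 134672/23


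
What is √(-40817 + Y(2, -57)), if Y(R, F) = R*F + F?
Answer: 2*I*√10247 ≈ 202.45*I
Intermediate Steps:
Y(R, F) = F + F*R (Y(R, F) = F*R + F = F + F*R)
√(-40817 + Y(2, -57)) = √(-40817 - 57*(1 + 2)) = √(-40817 - 57*3) = √(-40817 - 171) = √(-40988) = 2*I*√10247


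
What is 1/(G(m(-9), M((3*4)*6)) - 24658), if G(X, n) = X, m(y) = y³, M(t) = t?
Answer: -1/25387 ≈ -3.9390e-5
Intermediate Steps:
1/(G(m(-9), M((3*4)*6)) - 24658) = 1/((-9)³ - 24658) = 1/(-729 - 24658) = 1/(-25387) = -1/25387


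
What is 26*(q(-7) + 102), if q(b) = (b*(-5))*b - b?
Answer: -3536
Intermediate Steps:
q(b) = -b - 5*b**2 (q(b) = (-5*b)*b - b = -5*b**2 - b = -b - 5*b**2)
26*(q(-7) + 102) = 26*(-1*(-7)*(1 + 5*(-7)) + 102) = 26*(-1*(-7)*(1 - 35) + 102) = 26*(-1*(-7)*(-34) + 102) = 26*(-238 + 102) = 26*(-136) = -3536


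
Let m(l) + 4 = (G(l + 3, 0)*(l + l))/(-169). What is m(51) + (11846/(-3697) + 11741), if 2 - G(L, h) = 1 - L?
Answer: 7310453297/624793 ≈ 11701.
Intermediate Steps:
G(L, h) = 1 + L (G(L, h) = 2 - (1 - L) = 2 + (-1 + L) = 1 + L)
m(l) = -4 - 2*l*(4 + l)/169 (m(l) = -4 + ((1 + (l + 3))*(l + l))/(-169) = -4 + ((1 + (3 + l))*(2*l))*(-1/169) = -4 + ((4 + l)*(2*l))*(-1/169) = -4 + (2*l*(4 + l))*(-1/169) = -4 - 2*l*(4 + l)/169)
m(51) + (11846/(-3697) + 11741) = (-4 - 2/169*51*(4 + 51)) + (11846/(-3697) + 11741) = (-4 - 2/169*51*55) + (11846*(-1/3697) + 11741) = (-4 - 5610/169) + (-11846/3697 + 11741) = -6286/169 + 43394631/3697 = 7310453297/624793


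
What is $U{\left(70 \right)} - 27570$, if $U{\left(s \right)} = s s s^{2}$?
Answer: $23982430$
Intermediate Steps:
$U{\left(s \right)} = s^{4}$ ($U{\left(s \right)} = s^{2} s^{2} = s^{4}$)
$U{\left(70 \right)} - 27570 = 70^{4} - 27570 = 24010000 - 27570 = 23982430$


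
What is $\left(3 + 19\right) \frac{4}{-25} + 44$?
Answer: $\frac{1012}{25} \approx 40.48$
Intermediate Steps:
$\left(3 + 19\right) \frac{4}{-25} + 44 = 22 \cdot 4 \left(- \frac{1}{25}\right) + 44 = 22 \left(- \frac{4}{25}\right) + 44 = - \frac{88}{25} + 44 = \frac{1012}{25}$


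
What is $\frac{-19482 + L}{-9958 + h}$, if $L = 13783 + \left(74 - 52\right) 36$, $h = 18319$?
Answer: $- \frac{4907}{8361} \approx -0.58689$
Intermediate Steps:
$L = 14575$ ($L = 13783 + 22 \cdot 36 = 13783 + 792 = 14575$)
$\frac{-19482 + L}{-9958 + h} = \frac{-19482 + 14575}{-9958 + 18319} = - \frac{4907}{8361}$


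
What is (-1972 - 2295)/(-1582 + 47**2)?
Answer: -4267/627 ≈ -6.8054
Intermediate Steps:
(-1972 - 2295)/(-1582 + 47**2) = -4267/(-1582 + 2209) = -4267/627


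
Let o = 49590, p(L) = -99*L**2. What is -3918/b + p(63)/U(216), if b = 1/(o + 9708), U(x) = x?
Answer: -1858651065/8 ≈ -2.3233e+8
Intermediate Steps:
b = 1/59298 (b = 1/(49590 + 9708) = 1/59298 ≈ 1.6864e-5)
-3918/b + p(63)/U(216) = -3918/1/59298 - 99*63**2/216 = -3918*59298 - 99*3969*(1/216) = -232329564 - 392931*1/216 = -232329564 - 14553/8 = -1858651065/8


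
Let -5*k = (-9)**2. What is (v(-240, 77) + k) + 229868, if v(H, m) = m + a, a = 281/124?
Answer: 142557261/620 ≈ 2.2993e+5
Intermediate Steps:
k = -81/5 (k = -1/5*(-9)**2 = -1/5*81 = -81/5 ≈ -16.200)
a = 281/124 (a = 281*(1/124) = 281/124 ≈ 2.2661)
v(H, m) = 281/124 + m (v(H, m) = m + 281/124 = 281/124 + m)
(v(-240, 77) + k) + 229868 = ((281/124 + 77) - 81/5) + 229868 = (9829/124 - 81/5) + 229868 = 39101/620 + 229868 = 142557261/620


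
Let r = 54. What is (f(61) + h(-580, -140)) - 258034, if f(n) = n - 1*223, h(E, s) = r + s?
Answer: -258282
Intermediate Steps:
h(E, s) = 54 + s
f(n) = -223 + n (f(n) = n - 223 = -223 + n)
(f(61) + h(-580, -140)) - 258034 = ((-223 + 61) + (54 - 140)) - 258034 = (-162 - 86) - 258034 = -248 - 258034 = -258282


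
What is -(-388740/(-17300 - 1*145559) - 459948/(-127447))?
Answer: -124450418112/20755890973 ≈ -5.9959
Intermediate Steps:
-(-388740/(-17300 - 1*145559) - 459948/(-127447)) = -(-388740/(-17300 - 145559) - 459948*(-1/127447)) = -(-388740/(-162859) + 459948/127447) = -(-388740*(-1/162859) + 459948/127447) = -(388740/162859 + 459948/127447) = -1*124450418112/20755890973 = -124450418112/20755890973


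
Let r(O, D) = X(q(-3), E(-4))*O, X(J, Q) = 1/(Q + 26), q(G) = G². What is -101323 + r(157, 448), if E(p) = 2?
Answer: -2836887/28 ≈ -1.0132e+5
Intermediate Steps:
X(J, Q) = 1/(26 + Q)
r(O, D) = O/28 (r(O, D) = O/(26 + 2) = O/28)
-101323 + r(157, 448) = -101323 + (1/28)*157 = -101323 + 157/28 = -2836887/28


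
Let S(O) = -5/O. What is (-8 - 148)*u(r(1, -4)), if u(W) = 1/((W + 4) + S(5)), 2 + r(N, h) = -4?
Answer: 52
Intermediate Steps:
r(N, h) = -6 (r(N, h) = -2 - 4 = -6)
u(W) = 1/(3 + W) (u(W) = 1/((W + 4) - 5/5) = 1/((4 + W) - 5*⅕) = 1/((4 + W) - 1) = 1/(3 + W))
(-8 - 148)*u(r(1, -4)) = (-8 - 148)/(3 - 6) = -156/(-3) = -156*(-⅓) = 52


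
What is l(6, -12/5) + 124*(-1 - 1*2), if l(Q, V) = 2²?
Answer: -368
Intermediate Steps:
l(Q, V) = 4
l(6, -12/5) + 124*(-1 - 1*2) = 4 + 124*(-1 - 1*2) = 4 + 124*(-1 - 2) = 4 + 124*(-3) = 4 - 372 = -368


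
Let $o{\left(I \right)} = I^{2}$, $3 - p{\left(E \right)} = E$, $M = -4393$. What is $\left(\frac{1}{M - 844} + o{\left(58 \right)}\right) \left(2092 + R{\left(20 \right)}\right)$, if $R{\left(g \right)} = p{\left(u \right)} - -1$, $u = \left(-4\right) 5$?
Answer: $\frac{37278136972}{5237} \approx 7.1182 \cdot 10^{6}$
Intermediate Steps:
$u = -20$
$p{\left(E \right)} = 3 - E$
$R{\left(g \right)} = 24$ ($R{\left(g \right)} = \left(3 - -20\right) - -1 = \left(3 + 20\right) + 1 = 23 + 1 = 24$)
$\left(\frac{1}{M - 844} + o{\left(58 \right)}\right) \left(2092 + R{\left(20 \right)}\right) = \left(\frac{1}{-4393 - 844} + 58^{2}\right) \left(2092 + 24\right) = \left(\frac{1}{-5237} + 3364\right) 2116 = \left(- \frac{1}{5237} + 3364\right) 2116 = \frac{17617267}{5237} \cdot 2116 = \frac{37278136972}{5237}$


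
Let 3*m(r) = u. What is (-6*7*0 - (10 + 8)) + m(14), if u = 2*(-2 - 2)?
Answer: -62/3 ≈ -20.667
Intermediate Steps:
u = -8 (u = 2*(-4) = -8)
m(r) = -8/3 (m(r) = (1/3)*(-8) = -8/3)
(-6*7*0 - (10 + 8)) + m(14) = (-6*7*0 - (10 + 8)) - 8/3 = (-42*0 - 1*18) - 8/3 = (0 - 18) - 8/3 = -18 - 8/3 = -62/3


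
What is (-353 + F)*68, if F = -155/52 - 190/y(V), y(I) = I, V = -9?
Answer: -2664223/117 ≈ -22771.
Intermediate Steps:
F = 8485/468 (F = -155/52 - 190/(-9) = -155*1/52 - 190*(-⅑) = -155/52 + 190/9 = 8485/468 ≈ 18.130)
(-353 + F)*68 = (-353 + 8485/468)*68 = -156719/468*68 = -2664223/117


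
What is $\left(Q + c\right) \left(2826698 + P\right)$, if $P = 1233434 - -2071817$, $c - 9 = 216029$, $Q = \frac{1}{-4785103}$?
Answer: $\frac{6338988628322338437}{4785103} \approx 1.3247 \cdot 10^{12}$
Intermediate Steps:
$Q = - \frac{1}{4785103} \approx -2.0898 \cdot 10^{-7}$
$c = 216038$ ($c = 9 + 216029 = 216038$)
$P = 3305251$ ($P = 1233434 + 2071817 = 3305251$)
$\left(Q + c\right) \left(2826698 + P\right) = \left(- \frac{1}{4785103} + 216038\right) \left(2826698 + 3305251\right) = \frac{1033764081913}{4785103} \cdot 6131949 = \frac{6338988628322338437}{4785103}$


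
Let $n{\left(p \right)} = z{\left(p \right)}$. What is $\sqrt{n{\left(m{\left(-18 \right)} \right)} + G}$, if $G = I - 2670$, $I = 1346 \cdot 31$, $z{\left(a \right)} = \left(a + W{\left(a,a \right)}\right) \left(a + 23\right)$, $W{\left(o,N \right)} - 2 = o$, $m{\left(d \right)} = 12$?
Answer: $\sqrt{39966} \approx 199.92$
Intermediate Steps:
$W{\left(o,N \right)} = 2 + o$
$z{\left(a \right)} = \left(2 + 2 a\right) \left(23 + a\right)$ ($z{\left(a \right)} = \left(a + \left(2 + a\right)\right) \left(a + 23\right) = \left(2 + 2 a\right) \left(23 + a\right)$)
$I = 41726$
$n{\left(p \right)} = 46 + 2 p^{2} + 48 p$
$G = 39056$ ($G = 41726 - 2670 = 39056$)
$\sqrt{n{\left(m{\left(-18 \right)} \right)} + G} = \sqrt{\left(46 + 2 \cdot 12^{2} + 48 \cdot 12\right) + 39056} = \sqrt{\left(46 + 2 \cdot 144 + 576\right) + 39056} = \sqrt{\left(46 + 288 + 576\right) + 39056} = \sqrt{910 + 39056} = \sqrt{39966}$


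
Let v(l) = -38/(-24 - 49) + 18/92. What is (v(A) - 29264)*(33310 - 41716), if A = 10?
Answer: 413012447721/1679 ≈ 2.4599e+8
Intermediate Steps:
v(l) = 2405/3358 (v(l) = -38/(-73) + 18*(1/92) = -38*(-1/73) + 9/46 = 38/73 + 9/46 = 2405/3358)
(v(A) - 29264)*(33310 - 41716) = (2405/3358 - 29264)*(33310 - 41716) = -98266107/3358*(-8406) = 413012447721/1679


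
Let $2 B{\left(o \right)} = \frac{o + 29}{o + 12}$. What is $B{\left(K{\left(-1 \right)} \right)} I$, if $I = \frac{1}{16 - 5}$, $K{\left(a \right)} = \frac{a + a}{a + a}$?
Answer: $\frac{15}{143} \approx 0.1049$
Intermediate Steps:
$K{\left(a \right)} = 1$ ($K{\left(a \right)} = \frac{2 a}{2 a} = 2 a \frac{1}{2 a} = 1$)
$I = \frac{1}{11} \approx 0.090909$
$B{\left(o \right)} = \frac{29 + o}{2 \left(12 + o\right)}$ ($B{\left(o \right)} = \frac{\left(o + 29\right) \frac{1}{o + 12}}{2} = \frac{\left(29 + o\right) \frac{1}{12 + o}}{2} = \frac{\frac{1}{12 + o} \left(29 + o\right)}{2} = \frac{29 + o}{2 \left(12 + o\right)}$)
$B{\left(K{\left(-1 \right)} \right)} I = \frac{29 + 1}{2 \left(12 + 1\right)} \frac{1}{11} = \frac{1}{2} \cdot \frac{1}{13} \cdot 30 \cdot \frac{1}{11} = \frac{15}{13} \cdot \frac{1}{11} = \frac{15}{143}$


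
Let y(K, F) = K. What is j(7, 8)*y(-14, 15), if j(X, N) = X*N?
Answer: -784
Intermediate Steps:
j(X, N) = N*X
j(7, 8)*y(-14, 15) = (8*7)*(-14) = 56*(-14) = -784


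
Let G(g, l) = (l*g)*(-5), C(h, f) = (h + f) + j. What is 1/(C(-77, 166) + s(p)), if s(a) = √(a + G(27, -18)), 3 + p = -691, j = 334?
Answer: 423/177193 - 2*√434/177193 ≈ 0.0021521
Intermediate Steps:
C(h, f) = 334 + f + h (C(h, f) = (h + f) + 334 = (f + h) + 334 = 334 + f + h)
G(g, l) = -5*g*l (G(g, l) = (g*l)*(-5) = -5*g*l)
p = -694 (p = -3 - 691 = -694)
s(a) = √(2430 + a) (s(a) = √(a - 5*27*(-18)) = √(a + 2430) = √(2430 + a))
1/(C(-77, 166) + s(p)) = 1/((334 + 166 - 77) + √(2430 - 694)) = 1/(423 + √1736) = 1/(423 + 2*√434)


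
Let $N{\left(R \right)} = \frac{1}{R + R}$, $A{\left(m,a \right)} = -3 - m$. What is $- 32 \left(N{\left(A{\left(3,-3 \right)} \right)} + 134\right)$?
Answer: $- \frac{12856}{3} \approx -4285.3$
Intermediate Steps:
$N{\left(R \right)} = \frac{1}{2 R}$
$- 32 \left(N{\left(A{\left(3,-3 \right)} \right)} + 134\right) = - 32 \left(\frac{1}{2 \left(-3 - 3\right)} + 134\right) = - 32 \left(\frac{1}{2 \left(-6\right)} + 134\right) = - 32 \left(\frac{1}{2} \left(- \frac{1}{6}\right) + 134\right) = - 32 \left(- \frac{1}{12} + 134\right) = \left(-32\right) \frac{1607}{12} = - \frac{12856}{3}$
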